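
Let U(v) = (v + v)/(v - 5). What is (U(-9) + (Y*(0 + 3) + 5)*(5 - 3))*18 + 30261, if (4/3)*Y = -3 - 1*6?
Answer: 208146/7 ≈ 29735.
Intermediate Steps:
Y = -27/4 (Y = 3*(-3 - 1*6)/4 = 3*(-3 - 6)/4 = (¾)*(-9) = -27/4 ≈ -6.7500)
U(v) = 2*v/(-5 + v) (U(v) = (2*v)/(-5 + v) = 2*v/(-5 + v))
(U(-9) + (Y*(0 + 3) + 5)*(5 - 3))*18 + 30261 = (2*(-9)/(-5 - 9) + (-27*(0 + 3)/4 + 5)*(5 - 3))*18 + 30261 = (2*(-9)/(-14) + (-27/4*3 + 5)*2)*18 + 30261 = (2*(-9)*(-1/14) + (-81/4 + 5)*2)*18 + 30261 = (9/7 - 61/4*2)*18 + 30261 = (9/7 - 61/2)*18 + 30261 = -409/14*18 + 30261 = -3681/7 + 30261 = 208146/7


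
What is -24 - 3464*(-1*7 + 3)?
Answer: 13832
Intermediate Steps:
-24 - 3464*(-1*7 + 3) = -24 - 3464*(-7 + 3) = -24 - 3464*(-4) = -24 - 433*(-32) = -24 + 13856 = 13832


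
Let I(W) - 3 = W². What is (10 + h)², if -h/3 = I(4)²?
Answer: 1151329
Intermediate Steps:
I(W) = 3 + W²
h = -1083 (h = -3*(3 + 4²)² = -3*(3 + 16)² = -3*19² = -3*361 = -1083)
(10 + h)² = (10 - 1083)² = (-1073)² = 1151329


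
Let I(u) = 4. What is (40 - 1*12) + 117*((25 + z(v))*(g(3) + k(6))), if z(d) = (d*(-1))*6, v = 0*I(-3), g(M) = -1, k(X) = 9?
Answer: 23428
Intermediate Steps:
v = 0 (v = 0*4 = 0)
z(d) = -6*d (z(d) = -d*6 = -6*d)
(40 - 1*12) + 117*((25 + z(v))*(g(3) + k(6))) = (40 - 1*12) + 117*((25 - 6*0)*(-1 + 9)) = (40 - 12) + 117*((25 + 0)*8) = 28 + 117*(25*8) = 28 + 117*200 = 28 + 23400 = 23428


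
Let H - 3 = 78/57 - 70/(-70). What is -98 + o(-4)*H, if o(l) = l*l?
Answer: -230/19 ≈ -12.105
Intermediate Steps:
o(l) = l**2
H = 102/19 (H = 3 + (78/57 - 70/(-70)) = 3 + (78*(1/57) - 70*(-1/70)) = 3 + (26/19 + 1) = 3 + 45/19 = 102/19 ≈ 5.3684)
-98 + o(-4)*H = -98 + (-4)**2*(102/19) = -98 + 16*(102/19) = -98 + 1632/19 = -230/19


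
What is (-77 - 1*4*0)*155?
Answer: -11935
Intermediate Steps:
(-77 - 1*4*0)*155 = (-77 - 4*0)*155 = (-77 + 0)*155 = -77*155 = -11935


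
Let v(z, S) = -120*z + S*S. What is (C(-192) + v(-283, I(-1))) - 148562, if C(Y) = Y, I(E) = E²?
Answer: -114793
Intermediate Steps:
v(z, S) = S² - 120*z (v(z, S) = -120*z + S² = S² - 120*z)
(C(-192) + v(-283, I(-1))) - 148562 = (-192 + (((-1)²)² - 120*(-283))) - 148562 = (-192 + (1² + 33960)) - 148562 = (-192 + (1 + 33960)) - 148562 = (-192 + 33961) - 148562 = 33769 - 148562 = -114793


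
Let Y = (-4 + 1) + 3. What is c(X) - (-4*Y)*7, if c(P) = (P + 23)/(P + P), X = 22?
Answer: 45/44 ≈ 1.0227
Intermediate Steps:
Y = 0 (Y = -3 + 3 = 0)
c(P) = (23 + P)/(2*P) (c(P) = (23 + P)/((2*P)) = (23 + P)*(1/(2*P)) = (23 + P)/(2*P))
c(X) - (-4*Y)*7 = (½)*(23 + 22)/22 - (-4*0)*7 = (½)*(1/22)*45 - 0*7 = 45/44 - 1*0 = 45/44 + 0 = 45/44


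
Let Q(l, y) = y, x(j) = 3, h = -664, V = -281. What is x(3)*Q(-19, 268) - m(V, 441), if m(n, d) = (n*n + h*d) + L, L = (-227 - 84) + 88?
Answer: 214890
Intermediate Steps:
L = -223 (L = -311 + 88 = -223)
m(n, d) = -223 + n**2 - 664*d (m(n, d) = (n*n - 664*d) - 223 = (n**2 - 664*d) - 223 = -223 + n**2 - 664*d)
x(3)*Q(-19, 268) - m(V, 441) = 3*268 - (-223 + (-281)**2 - 664*441) = 804 - (-223 + 78961 - 292824) = 804 - 1*(-214086) = 804 + 214086 = 214890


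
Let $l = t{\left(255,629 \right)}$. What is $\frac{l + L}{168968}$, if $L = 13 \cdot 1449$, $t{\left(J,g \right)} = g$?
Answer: $\frac{9733}{84484} \approx 0.11521$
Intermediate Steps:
$l = 629$
$L = 18837$
$\frac{l + L}{168968} = \frac{629 + 18837}{168968} = 19466 \cdot \frac{1}{168968} = \frac{9733}{84484}$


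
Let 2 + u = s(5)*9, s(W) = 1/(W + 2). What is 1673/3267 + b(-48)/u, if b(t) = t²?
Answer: -52681811/16335 ≈ -3225.1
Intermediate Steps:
s(W) = 1/(2 + W)
u = -5/7 (u = -2 + 9/(2 + 5) = -2 + 9/7 = -5/7 ≈ -0.71429)
1673/3267 + b(-48)/u = 1673/3267 + (-48)²/(-5/7) = 1673*(1/3267) + 2304*(-7/5) = 1673/3267 - 16128/5 = -52681811/16335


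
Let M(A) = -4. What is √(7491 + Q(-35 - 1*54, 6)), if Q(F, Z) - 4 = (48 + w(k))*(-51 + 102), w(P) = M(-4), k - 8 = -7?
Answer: √9739 ≈ 98.686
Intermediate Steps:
k = 1 (k = 8 - 7 = 1)
w(P) = -4
Q(F, Z) = 2248 (Q(F, Z) = 4 + (48 - 4)*(-51 + 102) = 4 + 44*51 = 4 + 2244 = 2248)
√(7491 + Q(-35 - 1*54, 6)) = √(7491 + 2248) = √9739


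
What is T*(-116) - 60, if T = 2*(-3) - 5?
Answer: 1216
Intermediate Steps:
T = -11 (T = -6 - 5 = -11)
T*(-116) - 60 = -11*(-116) - 60 = 1276 - 60 = 1216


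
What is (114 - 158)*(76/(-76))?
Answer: 44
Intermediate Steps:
(114 - 158)*(76/(-76)) = -3344*(-1)/76 = -44*(-1) = 44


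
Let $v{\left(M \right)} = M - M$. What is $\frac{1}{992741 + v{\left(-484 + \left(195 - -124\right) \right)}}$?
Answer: $\frac{1}{992741} \approx 1.0073 \cdot 10^{-6}$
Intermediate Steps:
$v{\left(M \right)} = 0$
$\frac{1}{992741 + v{\left(-484 + \left(195 - -124\right) \right)}} = \frac{1}{992741 + 0} = \frac{1}{992741}$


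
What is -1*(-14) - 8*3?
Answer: -10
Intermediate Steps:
-1*(-14) - 8*3 = 14 - 24 = -10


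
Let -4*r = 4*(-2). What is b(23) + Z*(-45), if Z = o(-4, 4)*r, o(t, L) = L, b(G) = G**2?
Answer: 169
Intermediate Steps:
r = 2 (r = -(-2) = -1/4*(-8) = 2)
Z = 8 (Z = 4*2 = 8)
b(23) + Z*(-45) = 23**2 + 8*(-45) = 529 - 360 = 169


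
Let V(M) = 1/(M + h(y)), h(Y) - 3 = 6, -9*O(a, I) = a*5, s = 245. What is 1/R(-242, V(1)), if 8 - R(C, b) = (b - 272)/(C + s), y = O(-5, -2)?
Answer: 30/2959 ≈ 0.010139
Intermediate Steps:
O(a, I) = -5*a/9 (O(a, I) = -a*5/9 = -5*a/9)
y = 25/9 (y = -5/9*(-5) = 25/9 ≈ 2.7778)
h(Y) = 9 (h(Y) = 3 + 6 = 9)
V(M) = 1/(9 + M) (V(M) = 1/(M + 9) = 1/(9 + M))
R(C, b) = 8 - (-272 + b)/(245 + C) (R(C, b) = 8 - (b - 272)/(C + 245) = 8 - (-272 + b)/(245 + C))
1/R(-242, V(1)) = 1/((2232 - 1/(9 + 1) + 8*(-242))/(245 - 242)) = 1/((2232 - 1/10 - 1936)/3) = 1/((2232 - 1*⅒ - 1936)/3) = 1/((2232 - ⅒ - 1936)/3) = 1/((⅓)*(2959/10)) = 1/(2959/30) = 30/2959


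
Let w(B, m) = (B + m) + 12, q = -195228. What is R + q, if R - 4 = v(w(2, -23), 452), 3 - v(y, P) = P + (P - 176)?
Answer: -195949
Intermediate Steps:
w(B, m) = 12 + B + m
v(y, P) = 179 - 2*P (v(y, P) = 3 - (P + (P - 176)) = 3 - (P + (-176 + P)) = 3 - (-176 + 2*P) = 3 + (176 - 2*P) = 179 - 2*P)
R = -721 (R = 4 + (179 - 2*452) = 4 + (179 - 904) = 4 - 725 = -721)
R + q = -721 - 195228 = -195949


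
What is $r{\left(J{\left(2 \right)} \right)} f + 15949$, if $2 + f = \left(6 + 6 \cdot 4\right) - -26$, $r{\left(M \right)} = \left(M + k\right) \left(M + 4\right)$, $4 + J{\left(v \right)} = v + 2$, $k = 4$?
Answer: $16813$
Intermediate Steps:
$J{\left(v \right)} = -2 + v$ ($J{\left(v \right)} = -4 + \left(v + 2\right) = -4 + \left(2 + v\right) = -2 + v$)
$r{\left(M \right)} = \left(4 + M\right)^{2}$ ($r{\left(M \right)} = \left(M + 4\right) \left(M + 4\right) = \left(4 + M\right) \left(4 + M\right) = \left(4 + M\right)^{2}$)
$f = 54$ ($f = -2 + \left(\left(6 + 6 \cdot 4\right) - -26\right) = -2 + \left(\left(6 + 24\right) + 26\right) = -2 + \left(30 + 26\right) = -2 + 56 = 54$)
$r{\left(J{\left(2 \right)} \right)} f + 15949 = \left(16 + \left(-2 + 2\right)^{2} + 8 \left(-2 + 2\right)\right) 54 + 15949 = \left(16 + 0^{2} + 8 \cdot 0\right) 54 + 15949 = \left(16 + 0 + 0\right) 54 + 15949 = 16 \cdot 54 + 15949 = 864 + 15949 = 16813$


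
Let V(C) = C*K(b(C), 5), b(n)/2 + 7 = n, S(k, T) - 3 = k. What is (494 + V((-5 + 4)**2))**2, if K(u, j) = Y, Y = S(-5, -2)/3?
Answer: 2190400/9 ≈ 2.4338e+5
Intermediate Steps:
S(k, T) = 3 + k
b(n) = -14 + 2*n
Y = -2/3 (Y = (3 - 5)/3 = -2*1/3 = -2/3 ≈ -0.66667)
K(u, j) = -2/3
V(C) = -2*C/3 (V(C) = C*(-2/3) = -2*C/3)
(494 + V((-5 + 4)**2))**2 = (494 - 2*(-5 + 4)**2/3)**2 = (494 - 2/3*(-1)**2)**2 = (494 - 2/3*1)**2 = (494 - 2/3)**2 = (1480/3)**2 = 2190400/9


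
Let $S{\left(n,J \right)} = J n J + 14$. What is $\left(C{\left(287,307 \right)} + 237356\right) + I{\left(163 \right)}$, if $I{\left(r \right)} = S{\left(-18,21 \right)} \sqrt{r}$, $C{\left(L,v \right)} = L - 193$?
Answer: $237450 - 7924 \sqrt{163} \approx 1.3628 \cdot 10^{5}$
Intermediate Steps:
$C{\left(L,v \right)} = -193 + L$
$S{\left(n,J \right)} = 14 + n J^{2}$ ($S{\left(n,J \right)} = n J^{2} + 14 = 14 + n J^{2}$)
$I{\left(r \right)} = - 7924 \sqrt{r}$ ($I{\left(r \right)} = \left(14 - 18 \cdot 21^{2}\right) \sqrt{r} = \left(14 - 7938\right) \sqrt{r} = - 7924 \sqrt{r}$)
$\left(C{\left(287,307 \right)} + 237356\right) + I{\left(163 \right)} = \left(\left(-193 + 287\right) + 237356\right) - 7924 \sqrt{163} = \left(94 + 237356\right) - 7924 \sqrt{163} = 237450 - 7924 \sqrt{163}$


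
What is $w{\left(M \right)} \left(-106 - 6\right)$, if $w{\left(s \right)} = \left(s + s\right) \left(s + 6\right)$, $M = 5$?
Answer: $-12320$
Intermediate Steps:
$w{\left(s \right)} = 2 s \left(6 + s\right)$
$w{\left(M \right)} \left(-106 - 6\right) = 2 \cdot 5 \left(6 + 5\right) \left(-106 - 6\right) = 2 \cdot 5 \cdot 11 \left(-112\right) = 110 \left(-112\right) = -12320$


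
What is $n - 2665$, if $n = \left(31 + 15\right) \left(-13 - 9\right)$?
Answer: $-3677$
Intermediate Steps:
$n = -1012$ ($n = 46 \left(-22\right) = -1012$)
$n - 2665 = -1012 - 2665 = -3677$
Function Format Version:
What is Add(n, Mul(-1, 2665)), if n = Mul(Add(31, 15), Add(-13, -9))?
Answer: -3677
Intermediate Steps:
n = -1012 (n = Mul(46, -22) = -1012)
Add(n, Mul(-1, 2665)) = Add(-1012, Mul(-1, 2665)) = Add(-1012, -2665) = -3677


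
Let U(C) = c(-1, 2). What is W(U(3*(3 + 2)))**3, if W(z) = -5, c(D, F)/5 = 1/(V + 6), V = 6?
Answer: -125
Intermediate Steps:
c(D, F) = 5/12 (c(D, F) = 5/(6 + 6) = 5/12)
U(C) = 5/12
W(U(3*(3 + 2)))**3 = (-5)**3 = -125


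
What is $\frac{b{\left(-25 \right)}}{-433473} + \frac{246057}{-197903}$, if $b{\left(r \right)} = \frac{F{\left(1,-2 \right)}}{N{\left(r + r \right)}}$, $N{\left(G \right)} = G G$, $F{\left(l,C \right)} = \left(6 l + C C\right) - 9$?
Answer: $- \frac{266647665100403}{214464017797500} \approx -1.2433$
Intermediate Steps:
$F{\left(l,C \right)} = -9 + C^{2} + 6 l$ ($F{\left(l,C \right)} = \left(6 l + C^{2}\right) - 9 = \left(C^{2} + 6 l\right) - 9 = -9 + C^{2} + 6 l$)
$N{\left(G \right)} = G^{2}$
$b{\left(r \right)} = \frac{1}{4 r^{2}}$ ($b{\left(r \right)} = \frac{-9 + \left(-2\right)^{2} + 6 \cdot 1}{\left(r + r\right)^{2}} = \frac{-9 + 4 + 6}{\left(2 r\right)^{2}} = 1 \frac{1}{4 r^{2}} = \frac{1}{4 r^{2}}$)
$\frac{b{\left(-25 \right)}}{-433473} + \frac{246057}{-197903} = \frac{\frac{1}{4} \cdot \frac{1}{625}}{-433473} + \frac{246057}{-197903} = \frac{1}{4} \cdot \frac{1}{625} \left(- \frac{1}{433473}\right) + 246057 \left(- \frac{1}{197903}\right) = \frac{1}{2500} \left(- \frac{1}{433473}\right) - \frac{246057}{197903} = - \frac{1}{1083682500} - \frac{246057}{197903} = - \frac{266647665100403}{214464017797500}$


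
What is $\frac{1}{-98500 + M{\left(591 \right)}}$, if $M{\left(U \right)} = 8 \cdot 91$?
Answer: $- \frac{1}{97772} \approx -1.0228 \cdot 10^{-5}$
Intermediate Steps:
$M{\left(U \right)} = 728$
$\frac{1}{-98500 + M{\left(591 \right)}} = \frac{1}{-98500 + 728} = \frac{1}{-97772} = - \frac{1}{97772}$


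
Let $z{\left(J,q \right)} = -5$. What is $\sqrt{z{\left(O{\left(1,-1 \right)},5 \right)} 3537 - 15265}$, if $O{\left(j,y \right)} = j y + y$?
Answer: $5 i \sqrt{1318} \approx 181.52 i$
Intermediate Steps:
$O{\left(j,y \right)} = y + j y$
$\sqrt{z{\left(O{\left(1,-1 \right)},5 \right)} 3537 - 15265} = \sqrt{\left(-5\right) 3537 - 15265} = \sqrt{-17685 - 15265} = \sqrt{-32950} = 5 i \sqrt{1318}$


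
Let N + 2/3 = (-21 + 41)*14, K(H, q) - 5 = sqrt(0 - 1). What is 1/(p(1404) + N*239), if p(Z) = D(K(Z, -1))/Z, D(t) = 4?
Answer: 351/23432995 ≈ 1.4979e-5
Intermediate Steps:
K(H, q) = 5 + I (K(H, q) = 5 + sqrt(0 - 1) = 5 + sqrt(-1) = 5 + I)
N = 838/3 (N = -2/3 + (-21 + 41)*14 = -2/3 + 20*14 = -2/3 + 280 = 838/3 ≈ 279.33)
p(Z) = 4/Z
1/(p(1404) + N*239) = 1/(4/1404 + (838/3)*239) = 1/(4*(1/1404) + 200282/3) = 1/(1/351 + 200282/3) = 1/(23432995/351) = 351/23432995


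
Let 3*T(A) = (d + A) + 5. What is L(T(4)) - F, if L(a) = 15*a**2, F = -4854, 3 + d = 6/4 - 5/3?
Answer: 530357/108 ≈ 4910.7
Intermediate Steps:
d = -19/6 (d = -3 + (6/4 - 5/3) = -3 + (6*(1/4) - 5*1/3) = -3 + (3/2 - 5/3) = -3 - 1/6 = -19/6 ≈ -3.1667)
T(A) = 11/18 + A/3 (T(A) = ((-19/6 + A) + 5)/3 = (11/6 + A)/3 = 11/18 + A/3)
L(T(4)) - F = 15*(11/18 + (1/3)*4)**2 - 1*(-4854) = 15*(11/18 + 4/3)**2 + 4854 = 15*(35/18)**2 + 4854 = 15*(1225/324) + 4854 = 6125/108 + 4854 = 530357/108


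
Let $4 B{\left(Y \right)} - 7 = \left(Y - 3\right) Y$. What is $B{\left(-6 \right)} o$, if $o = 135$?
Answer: $\frac{8235}{4} \approx 2058.8$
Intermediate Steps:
$B{\left(Y \right)} = \frac{7}{4} + \frac{Y \left(-3 + Y\right)}{4}$ ($B{\left(Y \right)} = \frac{7}{4} + \frac{\left(Y - 3\right) Y}{4} = \frac{7}{4} + \frac{\left(-3 + Y\right) Y}{4} = \frac{7}{4} + \frac{Y \left(-3 + Y\right)}{4}$)
$B{\left(-6 \right)} o = \left(\frac{7}{4} - - \frac{9}{2} + \frac{\left(-6\right)^{2}}{4}\right) 135 = \left(\frac{7}{4} + \frac{9}{2} + \frac{1}{4} \cdot 36\right) 135 = \left(\frac{7}{4} + \frac{9}{2} + 9\right) 135 = \frac{61}{4} \cdot 135 = \frac{8235}{4}$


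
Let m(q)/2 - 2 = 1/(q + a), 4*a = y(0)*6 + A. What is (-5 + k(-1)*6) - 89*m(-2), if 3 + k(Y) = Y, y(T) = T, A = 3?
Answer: -1213/5 ≈ -242.60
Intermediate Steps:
k(Y) = -3 + Y
a = ¾ (a = (0*6 + 3)/4 = (0 + 3)/4 = (¼)*3 = ¾ ≈ 0.75000)
m(q) = 4 + 2/(¾ + q) (m(q) = 4 + 2/(q + ¾) = 4 + 2/(¾ + q))
(-5 + k(-1)*6) - 89*m(-2) = (-5 + (-3 - 1)*6) - 356*(5 + 4*(-2))/(3 + 4*(-2)) = (-5 - 4*6) - 356*(5 - 8)/(3 - 8) = (-5 - 24) - 356*(-3)/(-5) = -29 - 356*(-1)*(-3)/5 = -29 - 89*12/5 = -29 - 1068/5 = -1213/5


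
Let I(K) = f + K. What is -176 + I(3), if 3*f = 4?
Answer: -515/3 ≈ -171.67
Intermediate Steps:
f = 4/3 (f = (⅓)*4 = 4/3 ≈ 1.3333)
I(K) = 4/3 + K
-176 + I(3) = -176 + (4/3 + 3) = -176 + 13/3 = -515/3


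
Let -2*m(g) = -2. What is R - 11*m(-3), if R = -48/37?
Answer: -455/37 ≈ -12.297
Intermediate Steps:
m(g) = 1 (m(g) = -½*(-2) = 1)
R = -48/37 (R = -48*1/37 = -48/37 ≈ -1.2973)
R - 11*m(-3) = -48/37 - 11*1 = -48/37 - 11 = -455/37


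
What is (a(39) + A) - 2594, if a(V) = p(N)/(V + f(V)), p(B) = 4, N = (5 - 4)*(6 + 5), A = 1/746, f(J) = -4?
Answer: -67726321/26110 ≈ -2593.9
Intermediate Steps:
A = 1/746 ≈ 0.0013405
N = 11 (N = 1*11 = 11)
a(V) = 4/(-4 + V) (a(V) = 4/(V - 4) = 4/(-4 + V))
(a(39) + A) - 2594 = (4/(-4 + 39) + 1/746) - 2594 = (4/35 + 1/746) - 2594 = 3019/26110 - 2594 = -67726321/26110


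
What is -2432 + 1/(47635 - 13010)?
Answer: -84207999/34625 ≈ -2432.0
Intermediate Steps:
-2432 + 1/(47635 - 13010) = -2432 + 1/34625 = -84207999/34625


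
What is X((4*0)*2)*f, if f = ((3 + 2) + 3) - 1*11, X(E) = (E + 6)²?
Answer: -108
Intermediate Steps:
X(E) = (6 + E)²
f = -3 (f = (5 + 3) - 11 = 8 - 11 = -3)
X((4*0)*2)*f = (6 + (4*0)*2)²*(-3) = (6 + 0*2)²*(-3) = (6 + 0)²*(-3) = 6²*(-3) = 36*(-3) = -108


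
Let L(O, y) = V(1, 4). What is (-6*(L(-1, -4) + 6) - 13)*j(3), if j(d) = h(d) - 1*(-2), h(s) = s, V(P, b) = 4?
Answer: -365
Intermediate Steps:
L(O, y) = 4
j(d) = 2 + d (j(d) = d - 1*(-2) = d + 2 = 2 + d)
(-6*(L(-1, -4) + 6) - 13)*j(3) = (-6*(4 + 6) - 13)*(2 + 3) = (-6*10 - 13)*5 = (-60 - 13)*5 = -73*5 = -365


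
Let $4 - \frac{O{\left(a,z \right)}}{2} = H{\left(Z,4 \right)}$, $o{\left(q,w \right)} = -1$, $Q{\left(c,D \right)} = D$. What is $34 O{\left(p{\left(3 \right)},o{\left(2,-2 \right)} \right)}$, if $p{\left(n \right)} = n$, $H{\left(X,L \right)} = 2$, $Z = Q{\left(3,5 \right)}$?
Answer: $136$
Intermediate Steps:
$Z = 5$
$O{\left(a,z \right)} = 4$ ($O{\left(a,z \right)} = 8 - 4 = 4$)
$34 O{\left(p{\left(3 \right)},o{\left(2,-2 \right)} \right)} = 34 \cdot 4 = 136$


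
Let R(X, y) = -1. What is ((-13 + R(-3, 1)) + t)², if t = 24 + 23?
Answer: 1089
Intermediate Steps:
t = 47
((-13 + R(-3, 1)) + t)² = ((-13 - 1) + 47)² = (-14 + 47)² = 33² = 1089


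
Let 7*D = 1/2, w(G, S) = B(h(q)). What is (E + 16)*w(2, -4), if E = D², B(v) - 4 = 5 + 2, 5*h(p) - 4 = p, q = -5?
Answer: 34507/196 ≈ 176.06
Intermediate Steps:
h(p) = ⅘ + p/5
B(v) = 11 (B(v) = 4 + (5 + 2) = 4 + 7 = 11)
w(G, S) = 11
D = 1/14 (D = (⅐)/2 = (⅐)*(½) = 1/14 ≈ 0.071429)
E = 1/196 (E = (1/14)² = 1/196 ≈ 0.0051020)
(E + 16)*w(2, -4) = (1/196 + 16)*11 = (3137/196)*11 = 34507/196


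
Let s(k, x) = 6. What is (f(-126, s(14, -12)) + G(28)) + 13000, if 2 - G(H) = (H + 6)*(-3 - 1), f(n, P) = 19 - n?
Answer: 13283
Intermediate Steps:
G(H) = 26 + 4*H (G(H) = 2 - (H + 6)*(-3 - 1) = 2 - (6 + H)*(-4) = 2 - (-24 - 4*H) = 2 + (24 + 4*H) = 26 + 4*H)
(f(-126, s(14, -12)) + G(28)) + 13000 = ((19 - 1*(-126)) + (26 + 4*28)) + 13000 = ((19 + 126) + (26 + 112)) + 13000 = (145 + 138) + 13000 = 283 + 13000 = 13283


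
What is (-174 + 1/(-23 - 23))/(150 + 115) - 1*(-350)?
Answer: 851699/2438 ≈ 349.34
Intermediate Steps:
(-174 + 1/(-23 - 23))/(150 + 115) - 1*(-350) = (-174 + 1/(-46))/265 + 350 = (-174 - 1/46)*(1/265) + 350 = -8005/46*1/265 + 350 = -1601/2438 + 350 = 851699/2438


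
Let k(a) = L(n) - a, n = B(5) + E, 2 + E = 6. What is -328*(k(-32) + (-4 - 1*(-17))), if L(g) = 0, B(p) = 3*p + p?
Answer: -14760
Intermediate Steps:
E = 4 (E = -2 + 6 = 4)
B(p) = 4*p
n = 24 (n = 4*5 + 4 = 20 + 4 = 24)
k(a) = -a (k(a) = 0 - a = -a)
-328*(k(-32) + (-4 - 1*(-17))) = -328*(-1*(-32) + (-4 - 1*(-17))) = -328*(32 + (-4 + 17)) = -328*(32 + 13) = -328*45 = -14760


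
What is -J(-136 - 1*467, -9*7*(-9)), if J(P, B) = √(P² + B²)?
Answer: -9*√8458 ≈ -827.71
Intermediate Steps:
J(P, B) = √(B² + P²)
-J(-136 - 1*467, -9*7*(-9)) = -√((-9*7*(-9))² + (-136 - 1*467)²) = -√((-63*(-9))² + (-136 - 467)²) = -√(567² + (-603)²) = -√(321489 + 363609) = -√685098 = -9*√8458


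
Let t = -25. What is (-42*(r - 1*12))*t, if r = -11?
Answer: -24150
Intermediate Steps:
(-42*(r - 1*12))*t = -42*(-11 - 1*12)*(-25) = -42*(-11 - 12)*(-25) = -42*(-23)*(-25) = 966*(-25) = -24150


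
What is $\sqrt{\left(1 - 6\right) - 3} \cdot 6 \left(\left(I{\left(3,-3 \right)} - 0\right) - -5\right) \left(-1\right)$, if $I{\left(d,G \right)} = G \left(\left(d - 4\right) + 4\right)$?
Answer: $48 i \sqrt{2} \approx 67.882 i$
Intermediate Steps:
$I{\left(d,G \right)} = G d$ ($I{\left(d,G \right)} = G \left(\left(-4 + d\right) + 4\right) = G d$)
$\sqrt{\left(1 - 6\right) - 3} \cdot 6 \left(\left(I{\left(3,-3 \right)} - 0\right) - -5\right) \left(-1\right) = \sqrt{\left(1 - 6\right) - 3} \cdot 6 \left(\left(\left(-3\right) 3 - 0\right) - -5\right) \left(-1\right) = \sqrt{\left(1 - 6\right) - 3} \cdot 6 \left(\left(-9 + 0\right) + 5\right) \left(-1\right) = \sqrt{-5 - 3} \cdot 6 \left(-9 + 5\right) \left(-1\right) = \sqrt{-8} \cdot 6 \left(-4\right) \left(-1\right) = 2 i \sqrt{2} \left(-24\right) \left(-1\right) = - 48 i \sqrt{2} \left(-1\right) = 48 i \sqrt{2}$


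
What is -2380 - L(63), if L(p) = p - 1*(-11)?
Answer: -2454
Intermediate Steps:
L(p) = 11 + p (L(p) = p + 11 = 11 + p)
-2380 - L(63) = -2380 - (11 + 63) = -2380 - 1*74 = -2380 - 74 = -2454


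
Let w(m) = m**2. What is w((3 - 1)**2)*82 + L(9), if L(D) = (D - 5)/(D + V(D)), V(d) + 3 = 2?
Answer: 2625/2 ≈ 1312.5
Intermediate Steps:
V(d) = -1 (V(d) = -3 + 2 = -1)
L(D) = (-5 + D)/(-1 + D) (L(D) = (D - 5)/(D - 1) = (-5 + D)/(-1 + D))
w((3 - 1)**2)*82 + L(9) = ((3 - 1)**2)**2*82 + (-5 + 9)/(-1 + 9) = (2**2)**2*82 + 4/8 = 4**2*82 + (1/8)*4 = 16*82 + 1/2 = 1312 + 1/2 = 2625/2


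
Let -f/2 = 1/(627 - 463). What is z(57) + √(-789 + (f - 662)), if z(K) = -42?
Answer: -42 + I*√9756606/82 ≈ -42.0 + 38.092*I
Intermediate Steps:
f = -1/82 (f = -2/(627 - 463) = -2/164 = -2*1/164 = -1/82 ≈ -0.012195)
z(57) + √(-789 + (f - 662)) = -42 + √(-789 + (-1/82 - 662)) = -42 + √(-789 - 54285/82) = -42 + √(-118983/82) = -42 + I*√9756606/82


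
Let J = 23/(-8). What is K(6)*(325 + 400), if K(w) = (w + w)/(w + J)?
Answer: 2784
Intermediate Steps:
J = -23/8 (J = 23*(-⅛) = -23/8 ≈ -2.8750)
K(w) = 2*w/(-23/8 + w) (K(w) = (w + w)/(w - 23/8) = (2*w)/(-23/8 + w) = 2*w/(-23/8 + w))
K(6)*(325 + 400) = (16*6/(-23 + 8*6))*(325 + 400) = (16*6/(-23 + 48))*725 = (16*6/25)*725 = (16*6*(1/25))*725 = (96/25)*725 = 2784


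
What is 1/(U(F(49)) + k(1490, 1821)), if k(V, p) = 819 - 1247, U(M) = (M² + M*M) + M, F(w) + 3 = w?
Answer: 1/3850 ≈ 0.00025974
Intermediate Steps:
F(w) = -3 + w
U(M) = M + 2*M² (U(M) = (M² + M²) + M = 2*M² + M = M + 2*M²)
k(V, p) = -428
1/(U(F(49)) + k(1490, 1821)) = 1/((-3 + 49)*(1 + 2*(-3 + 49)) - 428) = 1/(46*(1 + 2*46) - 428) = 1/(46*(1 + 92) - 428) = 1/(46*93 - 428) = 1/(4278 - 428) = 1/3850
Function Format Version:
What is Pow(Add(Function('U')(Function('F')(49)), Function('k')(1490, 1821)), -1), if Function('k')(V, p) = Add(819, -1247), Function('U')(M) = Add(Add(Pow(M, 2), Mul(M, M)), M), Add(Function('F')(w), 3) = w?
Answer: Rational(1, 3850) ≈ 0.00025974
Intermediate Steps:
Function('F')(w) = Add(-3, w)
Function('U')(M) = Add(M, Mul(2, Pow(M, 2))) (Function('U')(M) = Add(Add(Pow(M, 2), Pow(M, 2)), M) = Add(Mul(2, Pow(M, 2)), M) = Add(M, Mul(2, Pow(M, 2))))
Function('k')(V, p) = -428
Pow(Add(Function('U')(Function('F')(49)), Function('k')(1490, 1821)), -1) = Pow(Add(Mul(Add(-3, 49), Add(1, Mul(2, Add(-3, 49)))), -428), -1) = Pow(Add(Mul(46, Add(1, Mul(2, 46))), -428), -1) = Pow(Add(Mul(46, Add(1, 92)), -428), -1) = Pow(Add(Mul(46, 93), -428), -1) = Pow(Add(4278, -428), -1) = Pow(3850, -1) = Rational(1, 3850)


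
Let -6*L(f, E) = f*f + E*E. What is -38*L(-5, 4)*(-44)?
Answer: -34276/3 ≈ -11425.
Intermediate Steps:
L(f, E) = -E**2/6 - f**2/6 (L(f, E) = -(f*f + E*E)/6 = -(f**2 + E**2)/6 = -(E**2 + f**2)/6 = -E**2/6 - f**2/6)
-38*L(-5, 4)*(-44) = -38*(-1/6*4**2 - 1/6*(-5)**2)*(-44) = -38*(-1/6*16 - 1/6*25)*(-44) = -38*(-8/3 - 25/6)*(-44) = -38*(-41/6)*(-44) = (779/3)*(-44) = -34276/3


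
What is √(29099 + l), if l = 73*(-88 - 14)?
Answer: √21653 ≈ 147.15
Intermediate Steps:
l = -7446 (l = 73*(-102) = -7446)
√(29099 + l) = √(29099 - 7446) = √21653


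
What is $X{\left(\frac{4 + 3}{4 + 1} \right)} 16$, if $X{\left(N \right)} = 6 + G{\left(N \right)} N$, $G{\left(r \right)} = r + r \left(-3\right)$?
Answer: $\frac{832}{25} \approx 33.28$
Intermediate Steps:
$G{\left(r \right)} = - 2 r$ ($G{\left(r \right)} = r - 3 r = - 2 r$)
$X{\left(N \right)} = 6 - 2 N^{2}$ ($X{\left(N \right)} = 6 + - 2 N N = 6 - 2 N^{2}$)
$X{\left(\frac{4 + 3}{4 + 1} \right)} 16 = \left(6 - 2 \left(\frac{4 + 3}{4 + 1}\right)^{2}\right) 16 = \left(6 - 2 \left(\frac{7}{5}\right)^{2}\right) 16 = \left(6 - \frac{98}{25}\right) 16 = \frac{52}{25} \cdot 16 = \frac{832}{25}$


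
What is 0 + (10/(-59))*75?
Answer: -750/59 ≈ -12.712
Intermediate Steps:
0 + (10/(-59))*75 = 0 + (10*(-1/59))*75 = 0 - 10/59*75 = 0 - 750/59 = -750/59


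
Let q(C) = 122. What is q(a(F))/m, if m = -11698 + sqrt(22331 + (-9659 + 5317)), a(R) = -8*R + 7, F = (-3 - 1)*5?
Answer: -1427156/136825215 - 122*sqrt(17989)/136825215 ≈ -0.010550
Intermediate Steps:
F = -20 (F = -4*5 = -20)
a(R) = 7 - 8*R
m = -11698 + sqrt(17989) (m = -11698 + sqrt(22331 - 4342) = -11698 + sqrt(17989) ≈ -11564.)
q(a(F))/m = 122/(-11698 + sqrt(17989))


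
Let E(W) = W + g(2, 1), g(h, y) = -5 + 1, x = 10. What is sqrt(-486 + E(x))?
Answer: 4*I*sqrt(30) ≈ 21.909*I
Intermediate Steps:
g(h, y) = -4
E(W) = -4 + W (E(W) = W - 4 = -4 + W)
sqrt(-486 + E(x)) = sqrt(-486 + (-4 + 10)) = sqrt(-486 + 6) = sqrt(-480) = 4*I*sqrt(30)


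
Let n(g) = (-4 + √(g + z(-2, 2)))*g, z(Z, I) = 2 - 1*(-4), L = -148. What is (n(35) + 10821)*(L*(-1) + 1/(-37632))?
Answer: 59488203335/37632 + 27847675*√41/5376 ≈ 1.6140e+6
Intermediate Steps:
z(Z, I) = 6 (z(Z, I) = 2 + 4 = 6)
n(g) = g*(-4 + √(6 + g)) (n(g) = (-4 + √(g + 6))*g = (-4 + √(6 + g))*g = g*(-4 + √(6 + g)))
(n(35) + 10821)*(L*(-1) + 1/(-37632)) = (35*(-4 + √(6 + 35)) + 10821)*(-148*(-1) + 1/(-37632)) = (35*(-4 + √41) + 10821)*(148 - 1/37632) = ((-140 + 35*√41) + 10821)*(5569535/37632) = (10681 + 35*√41)*(5569535/37632) = 59488203335/37632 + 27847675*√41/5376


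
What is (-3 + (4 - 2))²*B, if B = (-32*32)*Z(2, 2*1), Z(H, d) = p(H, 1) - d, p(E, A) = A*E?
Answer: 0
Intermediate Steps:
Z(H, d) = H - d (Z(H, d) = 1*H - d = H - d)
B = 0 (B = (-32*32)*(2 - 2) = -1024*(2 - 1*2) = -1024*(2 - 2) = -1024*0 = 0)
(-3 + (4 - 2))²*B = (-3 + (4 - 2))²*0 = (-3 + 2)²*0 = (-1)²*0 = 1*0 = 0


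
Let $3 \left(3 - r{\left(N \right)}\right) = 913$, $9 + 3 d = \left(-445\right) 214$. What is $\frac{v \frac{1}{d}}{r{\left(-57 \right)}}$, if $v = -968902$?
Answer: $- \frac{4360059}{43048028} \approx -0.10128$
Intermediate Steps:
$d = - \frac{95239}{3}$ ($d = -3 + \frac{\left(-445\right) 214}{3} = -3 + \frac{1}{3} \left(-95230\right) = -3 - \frac{95230}{3} = - \frac{95239}{3} \approx -31746.0$)
$r{\left(N \right)} = - \frac{904}{3}$ ($r{\left(N \right)} = 3 - \frac{913}{3} = - \frac{904}{3}$)
$\frac{v \frac{1}{d}}{r{\left(-57 \right)}} = \frac{\left(-968902\right) \frac{1}{- \frac{95239}{3}}}{- \frac{904}{3}} = \left(-968902\right) \left(- \frac{3}{95239}\right) \left(- \frac{3}{904}\right) = \frac{2906706}{95239} \left(- \frac{3}{904}\right) = - \frac{4360059}{43048028}$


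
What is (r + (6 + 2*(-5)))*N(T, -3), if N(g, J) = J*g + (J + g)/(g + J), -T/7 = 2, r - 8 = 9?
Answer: 559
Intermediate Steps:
r = 17 (r = 8 + 9 = 17)
T = -14 (T = -7*2 = -14)
N(g, J) = 1 + J*g (N(g, J) = J*g + (J + g)/(J + g) = J*g + 1 = 1 + J*g)
(r + (6 + 2*(-5)))*N(T, -3) = (17 + (6 + 2*(-5)))*(1 - 3*(-14)) = (17 + (6 - 10))*(1 + 42) = (17 - 4)*43 = 13*43 = 559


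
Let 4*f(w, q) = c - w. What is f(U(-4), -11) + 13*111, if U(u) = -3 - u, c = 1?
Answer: 1443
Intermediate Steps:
f(w, q) = ¼ - w/4 (f(w, q) = (1 - w)/4 = ¼ - w/4)
f(U(-4), -11) + 13*111 = (¼ - (-3 - 1*(-4))/4) + 13*111 = (¼ - (-3 + 4)/4) + 1443 = (¼ - ¼*1) + 1443 = (¼ - ¼) + 1443 = 0 + 1443 = 1443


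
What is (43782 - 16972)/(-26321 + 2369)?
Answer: -13405/11976 ≈ -1.1193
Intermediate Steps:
(43782 - 16972)/(-26321 + 2369) = 26810/(-23952) = 26810*(-1/23952) = -13405/11976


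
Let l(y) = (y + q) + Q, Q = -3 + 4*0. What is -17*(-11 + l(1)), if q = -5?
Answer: 306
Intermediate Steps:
Q = -3 (Q = -3 + 0 = -3)
l(y) = -8 + y (l(y) = (y - 5) - 3 = (-5 + y) - 3 = -8 + y)
-17*(-11 + l(1)) = -17*(-11 + (-8 + 1)) = -17*(-11 - 7) = -17*(-18) = 306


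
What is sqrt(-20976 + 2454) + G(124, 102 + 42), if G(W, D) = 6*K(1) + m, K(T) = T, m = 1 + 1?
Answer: 8 + 21*I*sqrt(42) ≈ 8.0 + 136.1*I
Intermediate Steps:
m = 2
G(W, D) = 8 (G(W, D) = 6*1 + 2 = 6 + 2 = 8)
sqrt(-20976 + 2454) + G(124, 102 + 42) = sqrt(-20976 + 2454) + 8 = sqrt(-18522) + 8 = 21*I*sqrt(42) + 8 = 8 + 21*I*sqrt(42)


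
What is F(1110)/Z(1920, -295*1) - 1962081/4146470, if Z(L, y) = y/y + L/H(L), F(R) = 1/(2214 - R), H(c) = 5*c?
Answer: -6488046097/13733108640 ≈ -0.47244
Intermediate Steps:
Z(L, y) = 6/5 (Z(L, y) = y/y + L/((5*L)) = 1 + L*(1/(5*L)) = 1 + ⅕ = 6/5)
F(1110)/Z(1920, -295*1) - 1962081/4146470 = (-1/(-2214 + 1110))/(6/5) - 1962081/4146470 = -1/(-1104)*(⅚) - 1962081*1/4146470 = -1*(-1/1104)*(⅚) - 1962081/4146470 = (1/1104)*(⅚) - 1962081/4146470 = 5/6624 - 1962081/4146470 = -6488046097/13733108640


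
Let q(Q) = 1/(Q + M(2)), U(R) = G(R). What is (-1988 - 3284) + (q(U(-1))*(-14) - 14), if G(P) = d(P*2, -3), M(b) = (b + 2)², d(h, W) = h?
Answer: -5287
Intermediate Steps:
M(b) = (2 + b)²
G(P) = 2*P (G(P) = P*2 = 2*P)
U(R) = 2*R
q(Q) = 1/(16 + Q) (q(Q) = 1/(Q + (2 + 2)²) = 1/(Q + 4²) = 1/(Q + 16) = 1/(16 + Q))
(-1988 - 3284) + (q(U(-1))*(-14) - 14) = (-1988 - 3284) + (-14/(16 + 2*(-1)) - 14) = -5272 + (-14/(16 - 2) - 14) = -5272 + (-14/14 - 14) = -5272 + ((1/14)*(-14) - 14) = -5272 + (-1 - 14) = -5272 - 15 = -5287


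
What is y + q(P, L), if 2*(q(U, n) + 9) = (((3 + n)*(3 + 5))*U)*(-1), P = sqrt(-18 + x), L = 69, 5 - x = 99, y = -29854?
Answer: -29863 - 1152*I*sqrt(7) ≈ -29863.0 - 3047.9*I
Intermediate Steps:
x = -94 (x = 5 - 1*99 = 5 - 99 = -94)
P = 4*I*sqrt(7) (P = sqrt(-18 - 94) = sqrt(-112) = 4*I*sqrt(7) ≈ 10.583*I)
q(U, n) = -9 - U*(24 + 8*n)/2 (q(U, n) = -9 + ((((3 + n)*(3 + 5))*U)*(-1))/2 = -9 + ((((3 + n)*8)*U)*(-1))/2 = -9 + (((24 + 8*n)*U)*(-1))/2 = -9 + ((U*(24 + 8*n))*(-1))/2 = -9 + (-U*(24 + 8*n))/2 = -9 - U*(24 + 8*n)/2)
y + q(P, L) = -29854 + (-9 - 48*I*sqrt(7) - 4*4*I*sqrt(7)*69) = -29854 + (-9 - 48*I*sqrt(7) - 1104*I*sqrt(7)) = -29854 + (-9 - 1152*I*sqrt(7)) = -29863 - 1152*I*sqrt(7)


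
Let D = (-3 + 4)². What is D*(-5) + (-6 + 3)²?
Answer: 4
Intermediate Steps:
D = 1 (D = 1² = 1)
D*(-5) + (-6 + 3)² = 1*(-5) + (-6 + 3)² = -5 + (-3)² = -5 + 9 = 4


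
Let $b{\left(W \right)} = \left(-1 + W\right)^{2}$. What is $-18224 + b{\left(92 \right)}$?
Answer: $-9943$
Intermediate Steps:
$-18224 + b{\left(92 \right)} = -18224 + \left(-1 + 92\right)^{2} = -18224 + 91^{2} = -18224 + 8281 = -9943$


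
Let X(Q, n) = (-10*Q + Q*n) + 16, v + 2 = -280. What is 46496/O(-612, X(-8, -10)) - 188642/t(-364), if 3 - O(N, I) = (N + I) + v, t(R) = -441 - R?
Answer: 19941582/7931 ≈ 2514.4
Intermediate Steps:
v = -282 (v = -2 - 280 = -282)
X(Q, n) = 16 - 10*Q + Q*n
O(N, I) = 285 - I - N (O(N, I) = 3 - ((N + I) - 282) = 3 - ((I + N) - 282) = 3 - (-282 + I + N) = 3 + (282 - I - N) = 285 - I - N)
46496/O(-612, X(-8, -10)) - 188642/t(-364) = 46496/(285 - (16 - 10*(-8) - 8*(-10)) - 1*(-612)) - 188642/(-441 - 1*(-364)) = 46496/(285 - (16 + 80 + 80) + 612) - 188642/(-441 + 364) = 46496/(285 - 1*176 + 612) - 188642/(-77) = 46496/(285 - 176 + 612) - 188642*(-1/77) = 46496/721 + 188642/77 = 19941582/7931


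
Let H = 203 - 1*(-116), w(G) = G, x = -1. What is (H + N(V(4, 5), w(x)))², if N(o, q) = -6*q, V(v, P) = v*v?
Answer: 105625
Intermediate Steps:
V(v, P) = v²
H = 319 (H = 203 + 116 = 319)
(H + N(V(4, 5), w(x)))² = (319 - 6*(-1))² = (319 + 6)² = 325² = 105625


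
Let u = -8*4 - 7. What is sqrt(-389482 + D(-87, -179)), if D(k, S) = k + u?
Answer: 2*I*sqrt(97402) ≈ 624.19*I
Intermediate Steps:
u = -39 (u = -32 - 7 = -39)
D(k, S) = -39 + k (D(k, S) = k - 39 = -39 + k)
sqrt(-389482 + D(-87, -179)) = sqrt(-389482 + (-39 - 87)) = sqrt(-389482 - 126) = sqrt(-389608) = 2*I*sqrt(97402)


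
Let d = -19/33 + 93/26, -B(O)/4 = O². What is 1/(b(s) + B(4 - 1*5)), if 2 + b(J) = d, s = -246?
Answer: -858/2573 ≈ -0.33346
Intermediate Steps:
B(O) = -4*O²
d = 2575/858 (d = -19*1/33 + 93*(1/26) = -19/33 + 93/26 = 2575/858 ≈ 3.0012)
b(J) = 859/858 (b(J) = -2 + 2575/858 = 859/858)
1/(b(s) + B(4 - 1*5)) = 1/(859/858 - 4*(4 - 1*5)²) = 1/(859/858 - 4*(4 - 5)²) = 1/(859/858 - 4*(-1)²) = 1/(859/858 - 4*1) = 1/(859/858 - 4) = 1/(-2573/858) = -858/2573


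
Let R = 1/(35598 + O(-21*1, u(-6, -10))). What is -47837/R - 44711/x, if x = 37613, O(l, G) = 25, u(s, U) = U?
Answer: -64096217469174/37613 ≈ -1.7041e+9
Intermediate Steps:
R = 1/35623 (R = 1/(35598 + 25) = 1/35623 ≈ 2.8072e-5)
-47837/R - 44711/x = -47837/1/35623 - 44711/37613 = -47837*35623 - 44711*1/37613 = -1704097451 - 44711/37613 = -64096217469174/37613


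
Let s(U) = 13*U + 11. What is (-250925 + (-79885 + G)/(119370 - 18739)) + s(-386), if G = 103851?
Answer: -25754669126/100631 ≈ -2.5593e+5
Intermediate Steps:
s(U) = 11 + 13*U
(-250925 + (-79885 + G)/(119370 - 18739)) + s(-386) = (-250925 + (-79885 + 103851)/(119370 - 18739)) + (11 + 13*(-386)) = (-250925 + 23966/100631) + (11 - 5018) = (-250925 + 23966*(1/100631)) - 5007 = (-250925 + 23966/100631) - 5007 = -25250809709/100631 - 5007 = -25754669126/100631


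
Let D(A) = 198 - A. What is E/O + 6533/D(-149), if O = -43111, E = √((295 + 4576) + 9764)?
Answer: 6533/347 - √14635/43111 ≈ 18.824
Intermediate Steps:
E = √14635 (E = √(4871 + 9764) = √14635 ≈ 120.98)
E/O + 6533/D(-149) = √14635/(-43111) + 6533/(198 - 1*(-149)) = √14635*(-1/43111) + 6533/(198 + 149) = -√14635/43111 + 6533/347 = 6533/347 - √14635/43111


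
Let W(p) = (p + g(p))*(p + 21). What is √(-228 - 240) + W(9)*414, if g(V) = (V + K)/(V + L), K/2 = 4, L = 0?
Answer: 135240 + 6*I*√13 ≈ 1.3524e+5 + 21.633*I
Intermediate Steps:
K = 8 (K = 2*4 = 8)
g(V) = (8 + V)/V (g(V) = (V + 8)/(V + 0) = (8 + V)/V)
W(p) = (21 + p)*(p + (8 + p)/p) (W(p) = (p + (8 + p)/p)*(p + 21) = (p + (8 + p)/p)*(21 + p) = (21 + p)*(p + (8 + p)/p))
√(-228 - 240) + W(9)*414 = √(-228 - 240) + (29 + 9² + 22*9 + 168/9)*414 = √(-468) + (29 + 81 + 198 + 168*(⅑))*414 = 6*I*√13 + (29 + 81 + 198 + 56/3)*414 = 6*I*√13 + (980/3)*414 = 6*I*√13 + 135240 = 135240 + 6*I*√13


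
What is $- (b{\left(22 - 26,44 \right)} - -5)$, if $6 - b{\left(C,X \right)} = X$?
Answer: $33$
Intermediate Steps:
$b{\left(C,X \right)} = 6 - X$
$- (b{\left(22 - 26,44 \right)} - -5) = - (\left(6 - 44\right) - -5) = - (\left(6 - 44\right) + 5) = - (-38 + 5) = \left(-1\right) \left(-33\right) = 33$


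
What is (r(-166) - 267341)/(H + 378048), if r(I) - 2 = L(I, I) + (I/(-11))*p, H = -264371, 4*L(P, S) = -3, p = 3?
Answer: -11760957/5001788 ≈ -2.3513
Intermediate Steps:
L(P, S) = -3/4 (L(P, S) = (1/4)*(-3) = -3/4)
r(I) = 5/4 - 3*I/11 (r(I) = 2 + (-3/4 + (I/(-11))*3) = 2 + (-3/4 + (I*(-1/11))*3) = 2 + (-3/4 - I/11*3) = 2 + (-3/4 - 3*I/11) = 5/4 - 3*I/11)
(r(-166) - 267341)/(H + 378048) = ((5/4 - 3/11*(-166)) - 267341)/(-264371 + 378048) = ((5/4 + 498/11) - 267341)/113677 = (2047/44 - 267341)*(1/113677) = -11760957/44*1/113677 = -11760957/5001788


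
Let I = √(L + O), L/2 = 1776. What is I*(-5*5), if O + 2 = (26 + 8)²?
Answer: -25*√4706 ≈ -1715.0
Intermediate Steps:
L = 3552 (L = 2*1776 = 3552)
O = 1154 (O = -2 + (26 + 8)² = -2 + 34² = -2 + 1156 = 1154)
I = √4706 (I = √(3552 + 1154) = √4706 ≈ 68.600)
I*(-5*5) = √4706*(-5*5) = √4706*(-25) = -25*√4706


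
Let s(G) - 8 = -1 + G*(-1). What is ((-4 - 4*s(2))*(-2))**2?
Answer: 2304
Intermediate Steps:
s(G) = 7 - G (s(G) = 8 + (-1 + G*(-1)) = 8 + (-1 - G) = 7 - G)
((-4 - 4*s(2))*(-2))**2 = ((-4 - 4*(7 - 1*2))*(-2))**2 = ((-4 - 4*(7 - 2))*(-2))**2 = ((-4 - 4*5)*(-2))**2 = ((-4 - 20)*(-2))**2 = (-24*(-2))**2 = 48**2 = 2304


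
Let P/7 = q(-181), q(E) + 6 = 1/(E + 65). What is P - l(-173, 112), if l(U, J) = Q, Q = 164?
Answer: -23903/116 ≈ -206.06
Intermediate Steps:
q(E) = -6 + 1/(65 + E) (q(E) = -6 + 1/(E + 65) = -6 + 1/(65 + E))
P = -4879/116 (P = 7*((-389 - 6*(-181))/(65 - 181)) = 7*((-389 + 1086)/(-116)) = 7*(-1/116*697) = 7*(-697/116) = -4879/116 ≈ -42.060)
l(U, J) = 164
P - l(-173, 112) = -4879/116 - 1*164 = -4879/116 - 164 = -23903/116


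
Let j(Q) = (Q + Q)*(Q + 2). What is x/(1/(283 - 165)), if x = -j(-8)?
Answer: -11328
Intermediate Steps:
j(Q) = 2*Q*(2 + Q) (j(Q) = (2*Q)*(2 + Q) = 2*Q*(2 + Q))
x = -96 (x = -2*(-8)*(2 - 8) = -2*(-8)*(-6) = -1*96 = -96)
x/(1/(283 - 165)) = -96/1/(283 - 165) = -96/1/118 = -96/(1/118) = 118*(-96) = -11328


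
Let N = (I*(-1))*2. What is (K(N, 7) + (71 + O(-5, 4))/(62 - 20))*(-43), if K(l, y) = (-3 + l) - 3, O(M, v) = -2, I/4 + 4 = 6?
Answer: 12255/14 ≈ 875.36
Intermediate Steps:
I = 8 (I = -16 + 4*6 = -16 + 24 = 8)
N = -16 (N = (8*(-1))*2 = -8*2 = -16)
K(l, y) = -6 + l
(K(N, 7) + (71 + O(-5, 4))/(62 - 20))*(-43) = ((-6 - 16) + (71 - 2)/(62 - 20))*(-43) = (-22 + 69/42)*(-43) = (-22 + 69*(1/42))*(-43) = (-22 + 23/14)*(-43) = -285/14*(-43) = 12255/14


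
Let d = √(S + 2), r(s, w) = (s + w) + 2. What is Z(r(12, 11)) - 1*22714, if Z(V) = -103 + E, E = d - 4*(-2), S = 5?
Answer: -22809 + √7 ≈ -22806.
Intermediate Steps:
r(s, w) = 2 + s + w
d = √7 (d = √(5 + 2) = √7 ≈ 2.6458)
E = 8 + √7 (E = √7 - 4*(-2) = √7 + 8 = 8 + √7 ≈ 10.646)
Z(V) = -95 + √7 (Z(V) = -103 + (8 + √7) = -95 + √7)
Z(r(12, 11)) - 1*22714 = (-95 + √7) - 1*22714 = (-95 + √7) - 22714 = -22809 + √7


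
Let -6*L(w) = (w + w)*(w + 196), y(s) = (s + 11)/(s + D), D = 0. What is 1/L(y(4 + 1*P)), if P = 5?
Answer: -243/35680 ≈ -0.0068105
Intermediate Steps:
y(s) = (11 + s)/s (y(s) = (s + 11)/(s + 0) = (11 + s)/s)
L(w) = -w*(196 + w)/3 (L(w) = -(w + w)*(w + 196)/6 = -2*w*(196 + w)/6 = -w*(196 + w)/3)
1/L(y(4 + 1*P)) = 1/(-(11 + (4 + 1*5))/(4 + 1*5)*(196 + (11 + (4 + 1*5))/(4 + 1*5))/3) = 1/(-(11 + (4 + 5))/(4 + 5)*(196 + (11 + (4 + 5))/(4 + 5))/3) = 1/(-(11 + 9)/9*(196 + (11 + 9)/9)/3) = 1/(-(⅑)*20*(196 + (⅑)*20)/3) = 1/(-⅓*20/9*(196 + 20/9)) = 1/(-⅓*20/9*1784/9) = 1/(-35680/243) = -243/35680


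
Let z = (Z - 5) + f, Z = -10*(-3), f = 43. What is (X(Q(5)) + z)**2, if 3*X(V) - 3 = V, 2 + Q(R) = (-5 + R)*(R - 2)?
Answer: 42025/9 ≈ 4669.4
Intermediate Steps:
Z = 30
Q(R) = -2 + (-5 + R)*(-2 + R) (Q(R) = -2 + (-5 + R)*(R - 2) = -2 + (-5 + R)*(-2 + R))
X(V) = 1 + V/3
z = 68 (z = (30 - 5) + 43 = 25 + 43 = 68)
(X(Q(5)) + z)**2 = ((1 + (8 + 5**2 - 7*5)/3) + 68)**2 = ((1 + (8 + 25 - 35)/3) + 68)**2 = ((1 + (1/3)*(-2)) + 68)**2 = ((1 - 2/3) + 68)**2 = (1/3 + 68)**2 = (205/3)**2 = 42025/9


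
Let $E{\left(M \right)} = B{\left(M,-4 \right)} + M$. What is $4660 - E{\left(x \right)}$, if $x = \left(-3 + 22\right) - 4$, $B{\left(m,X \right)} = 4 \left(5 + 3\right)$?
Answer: $4613$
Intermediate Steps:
$B{\left(m,X \right)} = 32$ ($B{\left(m,X \right)} = 4 \cdot 8 = 32$)
$x = 15$ ($x = 19 - 4 = 15$)
$E{\left(M \right)} = 32 + M$
$4660 - E{\left(x \right)} = 4660 - \left(32 + 15\right) = 4660 - 47 = 4613$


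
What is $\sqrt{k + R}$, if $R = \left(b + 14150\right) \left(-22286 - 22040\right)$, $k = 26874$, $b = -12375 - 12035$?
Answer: $3 \sqrt{50534626} \approx 21326.0$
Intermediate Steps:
$b = -24410$
$R = 454784760$ ($R = \left(-24410 + 14150\right) \left(-22286 - 22040\right) = \left(-10260\right) \left(-44326\right) = 454784760$)
$\sqrt{k + R} = \sqrt{26874 + 454784760} = \sqrt{454811634} = 3 \sqrt{50534626}$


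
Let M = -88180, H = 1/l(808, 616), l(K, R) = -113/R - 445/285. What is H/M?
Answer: 8778/1350586925 ≈ 6.4994e-6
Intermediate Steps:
l(K, R) = -89/57 - 113/R (l(K, R) = -113/R - 445*1/285 = -113/R - 89/57 = -89/57 - 113/R)
H = -35112/61265 (H = 1/(-89/57 - 113/616) = 1/(-61265/35112) = -35112/61265 ≈ -0.57312)
H/M = -35112/61265/(-88180) = -35112/61265*(-1/88180) = 8778/1350586925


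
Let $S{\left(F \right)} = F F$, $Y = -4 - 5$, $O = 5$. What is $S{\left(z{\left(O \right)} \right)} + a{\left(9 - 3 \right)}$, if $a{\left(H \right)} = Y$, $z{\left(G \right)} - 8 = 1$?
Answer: $72$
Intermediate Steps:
$z{\left(G \right)} = 9$ ($z{\left(G \right)} = 8 + 1 = 9$)
$Y = -9$ ($Y = -4 - 5 = -9$)
$a{\left(H \right)} = -9$
$S{\left(F \right)} = F^{2}$
$S{\left(z{\left(O \right)} \right)} + a{\left(9 - 3 \right)} = 9^{2} - 9 = 81 - 9 = 72$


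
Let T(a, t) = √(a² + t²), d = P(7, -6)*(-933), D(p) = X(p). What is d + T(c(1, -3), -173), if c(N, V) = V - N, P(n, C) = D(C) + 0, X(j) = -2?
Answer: 1866 + √29945 ≈ 2039.0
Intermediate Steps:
D(p) = -2
P(n, C) = -2 (P(n, C) = -2 + 0 = -2)
d = 1866 (d = -2*(-933) = 1866)
d + T(c(1, -3), -173) = 1866 + √((-3 - 1*1)² + (-173)²) = 1866 + √((-3 - 1)² + 29929) = 1866 + √((-4)² + 29929) = 1866 + √(16 + 29929) = 1866 + √29945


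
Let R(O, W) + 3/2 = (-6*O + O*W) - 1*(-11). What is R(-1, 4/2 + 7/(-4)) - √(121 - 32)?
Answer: 61/4 - √89 ≈ 5.8160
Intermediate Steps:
R(O, W) = 19/2 - 6*O + O*W (R(O, W) = -3/2 + ((-6*O + O*W) - 1*(-11)) = -3/2 + ((-6*O + O*W) + 11) = -3/2 + (11 - 6*O + O*W) = 19/2 - 6*O + O*W)
R(-1, 4/2 + 7/(-4)) - √(121 - 32) = (19/2 - 6*(-1) - (4/2 + 7/(-4))) - √(121 - 32) = (19/2 + 6 - (4*(½) + 7*(-¼))) - √89 = (19/2 + 6 - (2 - 7/4)) - √89 = (19/2 + 6 - 1*¼) - √89 = (19/2 + 6 - ¼) - √89 = 61/4 - √89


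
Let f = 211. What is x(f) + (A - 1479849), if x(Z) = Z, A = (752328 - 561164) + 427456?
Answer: -861018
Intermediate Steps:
A = 618620 (A = 191164 + 427456 = 618620)
x(f) + (A - 1479849) = 211 + (618620 - 1479849) = 211 - 861229 = -861018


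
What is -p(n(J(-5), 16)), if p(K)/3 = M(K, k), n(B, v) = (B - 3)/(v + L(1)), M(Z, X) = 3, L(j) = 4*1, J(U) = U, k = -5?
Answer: -9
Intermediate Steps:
L(j) = 4
n(B, v) = (-3 + B)/(4 + v) (n(B, v) = (B - 3)/(v + 4) = (-3 + B)/(4 + v))
p(K) = 9 (p(K) = 3*3 = 9)
-p(n(J(-5), 16)) = -1*9 = -9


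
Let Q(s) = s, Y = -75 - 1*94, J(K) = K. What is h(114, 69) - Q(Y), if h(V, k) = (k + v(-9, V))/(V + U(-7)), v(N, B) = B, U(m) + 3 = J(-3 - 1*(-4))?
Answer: 19111/112 ≈ 170.63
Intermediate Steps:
U(m) = -2 (U(m) = -3 + (-3 - 1*(-4)) = -3 + (-3 + 4) = -3 + 1 = -2)
Y = -169 (Y = -75 - 94 = -169)
h(V, k) = (V + k)/(-2 + V) (h(V, k) = (k + V)/(V - 2) = (V + k)/(-2 + V))
h(114, 69) - Q(Y) = (114 + 69)/(-2 + 114) - 1*(-169) = 183/112 + 169 = 19111/112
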